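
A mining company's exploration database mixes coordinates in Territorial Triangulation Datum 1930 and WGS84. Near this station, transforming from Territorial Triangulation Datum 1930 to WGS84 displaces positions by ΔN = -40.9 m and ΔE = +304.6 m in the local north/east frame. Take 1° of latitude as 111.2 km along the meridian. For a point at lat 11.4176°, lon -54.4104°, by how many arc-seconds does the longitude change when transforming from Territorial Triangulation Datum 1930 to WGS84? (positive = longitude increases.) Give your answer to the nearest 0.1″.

Δλ = 10.1″

At latitude 11.4176°, cos φ = 0.980210.
1° of longitude at this latitude = 111.2 × cos φ = 109.00 km, so Δλ = 304.6 / 108999.4 = 0.0027945° = 10.060″.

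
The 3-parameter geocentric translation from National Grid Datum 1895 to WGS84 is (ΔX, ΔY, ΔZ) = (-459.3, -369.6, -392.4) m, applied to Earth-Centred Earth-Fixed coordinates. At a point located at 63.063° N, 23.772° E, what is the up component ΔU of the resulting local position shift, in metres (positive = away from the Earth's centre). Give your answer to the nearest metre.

At φ = 63.063°, λ = 23.772°: sin φ = 0.891505, cos φ = 0.453011, sin λ = 0.403098, cos λ = 0.915157.
ΔU = cos φ cos λ·ΔX + cos φ sin λ·ΔY + sin φ·ΔZ = (0.453011)(0.915157)(-459.3) + (0.453011)(0.403098)(-369.6) + (0.891505)(-392.4) = -607.73 m.

ΔU = -608 m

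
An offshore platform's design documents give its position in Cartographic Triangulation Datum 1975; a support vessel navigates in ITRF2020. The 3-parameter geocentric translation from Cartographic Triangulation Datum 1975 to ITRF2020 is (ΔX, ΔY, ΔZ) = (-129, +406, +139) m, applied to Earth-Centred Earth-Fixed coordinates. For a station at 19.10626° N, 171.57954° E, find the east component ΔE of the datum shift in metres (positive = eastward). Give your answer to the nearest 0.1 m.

At φ = 19.10626°, λ = 171.57954°: sin φ = 0.327321, cos φ = 0.944913, sin λ = 0.146436, cos λ = -0.989220.
ΔE = −sin λ·ΔX + cos λ·ΔY = −(0.146436)·(-129) + (-0.989220)·(406) = -382.73 m.

ΔE = -382.7 m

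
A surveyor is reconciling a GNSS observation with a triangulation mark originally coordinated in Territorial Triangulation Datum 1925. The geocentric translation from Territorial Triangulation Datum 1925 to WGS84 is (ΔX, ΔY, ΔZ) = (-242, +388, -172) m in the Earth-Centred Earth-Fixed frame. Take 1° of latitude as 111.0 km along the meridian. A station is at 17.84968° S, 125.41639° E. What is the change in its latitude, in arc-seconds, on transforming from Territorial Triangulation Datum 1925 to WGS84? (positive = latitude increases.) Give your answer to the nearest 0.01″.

sin φ = -0.306521, cos φ = 0.951864, sin λ = 0.814962, cos λ = -0.579514.
North component: ΔN = −sin φ cos λ·ΔX − sin φ sin λ·ΔY + cos φ·ΔZ = −(-0.306521)(-0.579514)(-242) − (-0.306521)(0.814962)(388) + (0.951864)(-172) = -23.81 m.
1° of latitude spans 111000 m, so Δφ = -23.81 / 111000 × 3600 = -0.772″.

Δφ = -0.77″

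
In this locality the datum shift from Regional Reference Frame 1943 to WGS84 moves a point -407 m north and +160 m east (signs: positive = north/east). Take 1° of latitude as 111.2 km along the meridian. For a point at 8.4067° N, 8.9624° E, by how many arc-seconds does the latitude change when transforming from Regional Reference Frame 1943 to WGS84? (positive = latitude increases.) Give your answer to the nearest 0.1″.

1° of latitude = 111.2 km, so Δφ = -407.0 / 111200 = -0.0036601° = -13.176″.

Δφ = -13.2″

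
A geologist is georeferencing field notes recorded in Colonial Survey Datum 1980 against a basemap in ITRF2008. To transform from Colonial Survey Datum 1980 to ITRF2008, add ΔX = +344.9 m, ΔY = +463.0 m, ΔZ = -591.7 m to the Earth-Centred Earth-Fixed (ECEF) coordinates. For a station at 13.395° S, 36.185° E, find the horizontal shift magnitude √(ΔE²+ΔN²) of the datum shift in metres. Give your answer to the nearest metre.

479 m

At φ = -13.395°, λ = 36.185°: sin φ = -0.231663, cos φ = 0.972796, sin λ = 0.590394, cos λ = 0.807115.
ΔE = −sin λ·ΔX + cos λ·ΔY = −(0.590394)·(344.9) + (0.807115)·(463.0) = 170.07 m.
ΔN = −sin φ cos λ·ΔX − sin φ sin λ·ΔY + cos φ·ΔZ = −(-0.231663)(0.807115)(344.9) − (-0.231663)(0.590394)(463.0) + (0.972796)(-591.7) = -447.79 m.
Horizontal magnitude = √(ΔE² + ΔN²) = √(170.07² + (-447.79)²) = 479.00 m.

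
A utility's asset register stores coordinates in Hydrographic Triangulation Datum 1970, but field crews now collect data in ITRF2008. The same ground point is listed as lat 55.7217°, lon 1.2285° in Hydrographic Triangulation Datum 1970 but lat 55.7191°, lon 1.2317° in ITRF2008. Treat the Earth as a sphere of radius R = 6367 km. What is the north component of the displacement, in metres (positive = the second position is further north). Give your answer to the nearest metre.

ΔN = -289 m

Δφ = 55.7191° − 55.7217° = -0.0026°; Δλ = 1.2317° − 1.2285° = +0.0032°.
1° along a meridian = πR/180 = 111125 m.
ΔN = Δφ × 111125 = -288.9 m; ΔE = Δλ × 111125 × cos(55.7217°) = +0.0032 × 111125 × 0.563213 = 200.3 m.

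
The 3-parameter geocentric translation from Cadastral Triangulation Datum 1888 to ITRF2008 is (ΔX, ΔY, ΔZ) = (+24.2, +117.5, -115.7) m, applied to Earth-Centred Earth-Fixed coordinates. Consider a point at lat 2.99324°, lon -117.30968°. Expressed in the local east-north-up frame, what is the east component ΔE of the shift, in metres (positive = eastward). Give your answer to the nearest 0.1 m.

ΔE = -32.4 m

The local east axis at (φ, λ) is (−sin λ, cos λ, 0), so ΔE = −sin(-117.30968°)·24.2 + cos(-117.30968°)·117.5 = -32.41 m.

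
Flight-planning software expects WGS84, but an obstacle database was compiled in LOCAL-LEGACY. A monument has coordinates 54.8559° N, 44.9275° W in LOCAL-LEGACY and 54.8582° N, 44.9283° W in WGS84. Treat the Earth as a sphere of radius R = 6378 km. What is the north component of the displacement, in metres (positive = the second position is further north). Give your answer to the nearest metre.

ΔN = 256 m

Δφ = 54.8582° − 54.8559° = +0.0023°; Δλ = -44.9283° − -44.9275° = -0.0008°.
1° along a meridian = πR/180 = 111317 m.
ΔN = Δφ × 111317 = 256.0 m; ΔE = Δλ × 111317 × cos(54.8559°) = -0.0008 × 111317 × 0.575635 = -51.3 m.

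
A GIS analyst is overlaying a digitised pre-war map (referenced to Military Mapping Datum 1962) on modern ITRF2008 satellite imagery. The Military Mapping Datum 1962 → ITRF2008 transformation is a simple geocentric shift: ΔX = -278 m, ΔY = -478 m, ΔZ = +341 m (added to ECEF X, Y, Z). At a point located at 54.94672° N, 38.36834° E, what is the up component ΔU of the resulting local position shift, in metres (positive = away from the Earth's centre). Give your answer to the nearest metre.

ΔU = -16 m

At φ = 54.94672°, λ = 38.36834°: sin φ = 0.818618, cos φ = 0.574338, sin λ = 0.620715, cos λ = 0.784037.
ΔU = cos φ cos λ·ΔX + cos φ sin λ·ΔY + sin φ·ΔZ = (0.574338)(0.784037)(-278) + (0.574338)(0.620715)(-478) + (0.818618)(341) = -16.44 m.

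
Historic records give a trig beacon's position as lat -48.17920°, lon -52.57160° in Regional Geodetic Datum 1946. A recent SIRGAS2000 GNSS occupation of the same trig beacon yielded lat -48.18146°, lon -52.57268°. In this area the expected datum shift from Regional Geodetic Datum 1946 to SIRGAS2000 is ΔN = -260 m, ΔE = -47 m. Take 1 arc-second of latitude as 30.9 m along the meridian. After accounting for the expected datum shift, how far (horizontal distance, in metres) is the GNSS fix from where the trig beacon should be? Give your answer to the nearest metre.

Observed coordinate differences: Δφ = -0.00226°, Δλ = -0.00108°.
Converting to metres (1° lat = 111240 m, cos φ = 0.666803): observed ΔN = -251.4 m, observed ΔE = -80.1 m.
Subtracting the expected shift leaves a residual of -251.4 − (-260) = 8.6 m north and -80.1 − (-47) = -33.1 m east.
Residual distance = √(8.6² + (-33.1)²) = 34.2 m.

34 m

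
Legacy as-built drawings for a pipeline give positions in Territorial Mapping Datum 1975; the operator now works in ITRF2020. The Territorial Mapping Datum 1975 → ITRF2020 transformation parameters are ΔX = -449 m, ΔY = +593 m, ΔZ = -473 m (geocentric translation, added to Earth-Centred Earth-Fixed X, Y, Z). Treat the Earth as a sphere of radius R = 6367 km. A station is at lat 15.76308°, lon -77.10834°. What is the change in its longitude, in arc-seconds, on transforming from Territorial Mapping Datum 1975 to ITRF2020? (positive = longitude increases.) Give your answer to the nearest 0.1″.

sin φ = 0.271660, cos φ = 0.962393, sin λ = -0.974794, cos λ = 0.223108.
East component: ΔE = −sin λ·ΔX + cos λ·ΔY = −(-0.974794)(-449) + (0.223108)(593) = -305.38 m.
1° of latitude spans πR/180 = 111125 m; at latitude φ, 1° of longitude spans that × cos φ = 106946.1 m, so Δλ = -305.38 / 106946.1 × 3600 = -10.280″.

Δλ = -10.3″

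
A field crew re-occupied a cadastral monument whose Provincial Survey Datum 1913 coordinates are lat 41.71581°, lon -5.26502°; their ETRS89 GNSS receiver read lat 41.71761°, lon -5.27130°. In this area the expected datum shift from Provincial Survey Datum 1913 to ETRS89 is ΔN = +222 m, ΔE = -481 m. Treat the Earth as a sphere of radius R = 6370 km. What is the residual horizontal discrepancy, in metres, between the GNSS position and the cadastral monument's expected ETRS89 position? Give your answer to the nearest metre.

Observed coordinate differences: Δφ = +0.00180°, Δλ = -0.00628°.
Converting to metres (1° lat = 111177 m, cos φ = 0.746455): observed ΔN = 200.1 m, observed ΔE = -521.2 m.
Subtracting the expected shift leaves a residual of 200.1 − (222) = -21.9 m north and -521.2 − (-481) = -40.2 m east.
Residual distance = √((-21.9)² + (-40.2)²) = 45.7 m.

46 m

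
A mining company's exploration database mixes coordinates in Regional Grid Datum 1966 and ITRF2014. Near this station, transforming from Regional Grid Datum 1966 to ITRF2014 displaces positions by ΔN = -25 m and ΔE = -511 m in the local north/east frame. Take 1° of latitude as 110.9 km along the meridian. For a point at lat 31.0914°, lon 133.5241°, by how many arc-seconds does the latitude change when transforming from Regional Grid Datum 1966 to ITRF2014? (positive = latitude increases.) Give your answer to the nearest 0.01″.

Δφ = -0.81″

1° of latitude = 110.9 km, so Δφ = -25.0 / 110900 = -0.0002254° = -0.812″.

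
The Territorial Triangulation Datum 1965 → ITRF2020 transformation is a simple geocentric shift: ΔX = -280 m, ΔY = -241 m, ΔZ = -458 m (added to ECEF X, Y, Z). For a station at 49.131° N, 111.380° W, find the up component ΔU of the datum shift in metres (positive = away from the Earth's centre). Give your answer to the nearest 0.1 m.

ΔU = -132.7 m

At φ = 49.131°, λ = -111.380°: sin φ = 0.756208, cos φ = 0.654332, sin λ = -0.931183, cos λ = -0.364552.
ΔU = cos φ cos λ·ΔX + cos φ sin λ·ΔY + sin φ·ΔZ = (0.654332)(-0.364552)(-280) + (0.654332)(-0.931183)(-241) + (0.756208)(-458) = -132.71 m.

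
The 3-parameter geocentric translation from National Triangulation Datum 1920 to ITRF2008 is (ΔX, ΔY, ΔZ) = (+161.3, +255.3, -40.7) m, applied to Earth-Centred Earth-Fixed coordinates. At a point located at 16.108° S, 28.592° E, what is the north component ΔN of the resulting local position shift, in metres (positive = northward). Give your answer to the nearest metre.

The local north axis is (−sin φ cos λ, −sin φ sin λ, cos φ), giving ΔN = 39.295 + 33.898 − 39.102 = 34.09 m.

ΔN = 34 m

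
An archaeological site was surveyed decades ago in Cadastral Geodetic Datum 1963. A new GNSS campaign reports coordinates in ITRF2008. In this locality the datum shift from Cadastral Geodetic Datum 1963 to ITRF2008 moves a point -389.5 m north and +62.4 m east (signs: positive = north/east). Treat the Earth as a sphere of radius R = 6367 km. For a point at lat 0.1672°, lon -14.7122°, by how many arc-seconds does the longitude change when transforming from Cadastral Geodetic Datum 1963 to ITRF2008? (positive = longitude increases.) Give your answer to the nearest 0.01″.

At latitude 0.1672°, cos φ = 0.999996.
One radian of longitude at latitude φ spans R cos φ, so Δλ = ΔE / (R cos φ) = 62.4 / (6367000 × 0.999996) = 9.8006e-06 rad = 2.022″.

Δλ = 2.02″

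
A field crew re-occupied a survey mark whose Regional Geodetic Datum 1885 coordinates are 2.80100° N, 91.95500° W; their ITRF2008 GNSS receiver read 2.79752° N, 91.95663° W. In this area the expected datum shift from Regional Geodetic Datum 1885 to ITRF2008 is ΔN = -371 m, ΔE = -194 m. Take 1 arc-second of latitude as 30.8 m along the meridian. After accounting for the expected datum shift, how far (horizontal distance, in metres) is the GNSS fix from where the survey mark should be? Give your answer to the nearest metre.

Observed coordinate differences: Δφ = -0.00348°, Δλ = -0.00163°.
Converting to metres (1° lat = 110880 m, cos φ = 0.998805): observed ΔN = -385.9 m, observed ΔE = -180.5 m.
Subtracting the expected shift leaves a residual of -385.9 − (-371) = -14.9 m north and -180.5 − (-194) = 13.5 m east.
Residual distance = √((-14.9)² + 13.5²) = 20.1 m.

20 m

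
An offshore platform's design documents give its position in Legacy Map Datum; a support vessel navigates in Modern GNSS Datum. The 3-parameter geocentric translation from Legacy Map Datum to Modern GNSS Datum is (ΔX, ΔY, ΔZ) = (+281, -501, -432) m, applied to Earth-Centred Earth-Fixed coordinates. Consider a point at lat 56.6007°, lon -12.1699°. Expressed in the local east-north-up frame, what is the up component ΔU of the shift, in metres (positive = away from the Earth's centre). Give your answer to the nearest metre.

ΔU = -151 m

The local up (radial) axis is (cos φ cos λ, cos φ sin λ, sin φ), giving ΔU = 151.206 + 58.139 − 360.657 = -151.31 m.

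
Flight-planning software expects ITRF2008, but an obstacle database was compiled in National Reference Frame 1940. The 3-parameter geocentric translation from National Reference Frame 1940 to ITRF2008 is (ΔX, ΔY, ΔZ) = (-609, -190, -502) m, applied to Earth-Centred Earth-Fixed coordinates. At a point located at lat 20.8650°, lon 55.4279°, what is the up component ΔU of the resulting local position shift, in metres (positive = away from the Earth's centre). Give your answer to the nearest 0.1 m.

The local up (radial) axis is (cos φ cos λ, cos φ sin λ, sin φ), giving ΔU = -322.911 − 146.189 − 178.796 = -647.90 m.

ΔU = -647.9 m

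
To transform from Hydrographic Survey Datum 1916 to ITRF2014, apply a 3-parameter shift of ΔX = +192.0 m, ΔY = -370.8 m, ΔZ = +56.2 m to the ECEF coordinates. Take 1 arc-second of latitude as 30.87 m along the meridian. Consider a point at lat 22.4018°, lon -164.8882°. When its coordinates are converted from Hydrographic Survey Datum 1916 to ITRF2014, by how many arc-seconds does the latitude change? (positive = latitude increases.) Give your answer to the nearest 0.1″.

sin φ = 0.381099, cos φ = 0.924534, sin λ = -0.260703, cos λ = -0.965419.
North component: ΔN = −sin φ cos λ·ΔX − sin φ sin λ·ΔY + cos φ·ΔZ = −(0.381099)(-0.965419)(192.0) − (0.381099)(-0.260703)(-370.8) + (0.924534)(56.2) = 85.76 m.
1° of latitude spans 3600 × 30.87 = 111132 m, so Δφ = 85.76 / 111132 × 3600 = 2.778″.

Δφ = 2.8″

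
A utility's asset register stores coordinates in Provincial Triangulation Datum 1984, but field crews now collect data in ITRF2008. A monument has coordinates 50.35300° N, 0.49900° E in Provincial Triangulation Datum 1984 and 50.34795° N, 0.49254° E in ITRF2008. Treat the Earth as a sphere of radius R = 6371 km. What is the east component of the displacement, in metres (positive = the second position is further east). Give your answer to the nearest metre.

Δφ = 50.34795° − 50.35300° = -0.00505°; Δλ = 0.49254° − 0.49900° = -0.00646°.
1° along a meridian = πR/180 = 111195 m.
ΔN = Δφ × 111195 = -561.5 m; ΔE = Δλ × 111195 × cos(50.35300°) = -0.00646 × 111195 × 0.638056 = -458.3 m.

ΔE = -458 m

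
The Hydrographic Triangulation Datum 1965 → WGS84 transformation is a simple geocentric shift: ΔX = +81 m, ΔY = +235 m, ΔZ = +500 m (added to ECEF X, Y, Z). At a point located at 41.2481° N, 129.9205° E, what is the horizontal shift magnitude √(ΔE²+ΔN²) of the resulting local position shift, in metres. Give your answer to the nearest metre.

361 m

At φ = 41.2481°, λ = 129.9205°: sin φ = 0.659321, cos φ = 0.751862, sin λ = 0.766936, cos λ = -0.641724.
ΔE = −sin λ·ΔX + cos λ·ΔY = −(0.766936)·(81) + (-0.641724)·(235) = -212.93 m.
ΔN = −sin φ cos λ·ΔX − sin φ sin λ·ΔY + cos φ·ΔZ = −(0.659321)(-0.641724)(81) − (0.659321)(0.766936)(235) + (0.751862)(500) = 291.37 m.
Horizontal magnitude = √(ΔE² + ΔN²) = √((-212.93)² + 291.37²) = 360.88 m.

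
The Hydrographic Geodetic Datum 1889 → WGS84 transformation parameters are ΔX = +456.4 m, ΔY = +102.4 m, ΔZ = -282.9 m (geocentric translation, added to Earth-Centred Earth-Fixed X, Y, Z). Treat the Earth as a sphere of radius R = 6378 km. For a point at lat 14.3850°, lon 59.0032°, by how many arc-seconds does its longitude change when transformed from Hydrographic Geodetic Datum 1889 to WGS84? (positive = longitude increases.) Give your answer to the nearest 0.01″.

sin φ = 0.248436, cos φ = 0.968648, sin λ = 0.857196, cos λ = 0.514990.
East component: ΔE = −sin λ·ΔX + cos λ·ΔY = −(0.857196)(456.4) + (0.514990)(102.4) = -338.49 m.
1° of latitude spans πR/180 = 111317 m; at latitude φ, 1° of longitude spans that × cos φ = 107827.1 m, so Δλ = -338.49 / 107827.1 × 3600 = -11.301″.

Δλ = -11.30″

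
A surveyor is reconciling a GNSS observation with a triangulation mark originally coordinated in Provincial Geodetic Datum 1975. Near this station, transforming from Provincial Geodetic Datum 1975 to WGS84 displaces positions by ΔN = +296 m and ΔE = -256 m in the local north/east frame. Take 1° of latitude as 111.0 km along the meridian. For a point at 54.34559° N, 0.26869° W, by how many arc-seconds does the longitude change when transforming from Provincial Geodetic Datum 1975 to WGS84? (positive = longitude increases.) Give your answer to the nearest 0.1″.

Δλ = -14.2″

At latitude 54.34559°, cos φ = 0.582895.
1° of longitude at this latitude = 111.0 × cos φ = 64.70 km, so Δλ = -256.0 / 64701.3 = -0.0039566° = -14.244″.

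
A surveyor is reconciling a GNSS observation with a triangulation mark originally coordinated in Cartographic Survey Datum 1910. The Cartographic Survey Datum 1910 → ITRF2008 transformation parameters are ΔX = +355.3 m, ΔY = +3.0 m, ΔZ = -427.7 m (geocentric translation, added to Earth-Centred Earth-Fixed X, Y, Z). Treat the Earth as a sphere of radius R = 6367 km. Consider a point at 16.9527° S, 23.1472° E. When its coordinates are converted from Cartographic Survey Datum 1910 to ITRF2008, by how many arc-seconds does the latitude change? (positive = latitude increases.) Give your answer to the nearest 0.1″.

sin φ = -0.291582, cos φ = 0.956546, sin λ = 0.393095, cos λ = 0.919498.
North component: ΔN = −sin φ cos λ·ΔX − sin φ sin λ·ΔY + cos φ·ΔZ = −(-0.291582)(0.919498)(355.3) − (-0.291582)(0.393095)(3.0) + (0.956546)(-427.7) = -313.51 m.
1° of latitude spans πR/180 = 111125 m, so Δφ = -313.51 / 111125 × 3600 = -10.156″.

Δφ = -10.2″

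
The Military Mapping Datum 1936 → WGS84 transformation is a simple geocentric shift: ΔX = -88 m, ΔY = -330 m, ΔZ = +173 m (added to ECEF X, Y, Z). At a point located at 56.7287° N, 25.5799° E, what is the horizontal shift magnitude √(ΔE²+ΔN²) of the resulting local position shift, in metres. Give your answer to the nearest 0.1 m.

At φ = 56.7287°, λ = 25.5799°: sin φ = 0.836082, cos φ = 0.548604, sin λ = 0.431769, cos λ = 0.901984.
ΔE = −sin λ·ΔX + cos λ·ΔY = −(0.431769)·(-88) + (0.901984)·(-330) = -259.66 m.
ΔN = −sin φ cos λ·ΔX − sin φ sin λ·ΔY + cos φ·ΔZ = −(0.836082)(0.901984)(-88) − (0.836082)(0.431769)(-330) + (0.548604)(173) = 280.40 m.
Horizontal magnitude = √(ΔE² + ΔN²) = √((-259.66)² + 280.40²) = 382.16 m.

382.2 m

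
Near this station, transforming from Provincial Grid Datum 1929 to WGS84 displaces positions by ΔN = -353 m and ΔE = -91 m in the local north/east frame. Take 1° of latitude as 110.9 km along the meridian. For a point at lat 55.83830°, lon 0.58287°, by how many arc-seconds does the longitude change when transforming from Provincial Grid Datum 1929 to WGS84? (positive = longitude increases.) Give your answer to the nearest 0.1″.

At latitude 55.83830°, cos φ = 0.561530.
1° of longitude at this latitude = 110.9 × cos φ = 62.27 km, so Δλ = -91.0 / 62273.7 = -0.0014613° = -5.261″.

Δλ = -5.3″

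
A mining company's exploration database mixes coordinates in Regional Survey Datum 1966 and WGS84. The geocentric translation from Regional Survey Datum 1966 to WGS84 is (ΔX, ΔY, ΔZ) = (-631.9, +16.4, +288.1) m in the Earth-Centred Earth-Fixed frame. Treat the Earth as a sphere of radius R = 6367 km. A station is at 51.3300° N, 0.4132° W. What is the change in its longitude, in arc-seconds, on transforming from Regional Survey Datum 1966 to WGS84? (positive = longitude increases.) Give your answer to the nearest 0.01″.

Δλ = 0.61″

sin φ = 0.780758, cos φ = 0.624834, sin λ = -0.007212, cos λ = 0.999974.
East component: ΔE = −sin λ·ΔX + cos λ·ΔY = −(-0.007212)(-631.9) + (0.999974)(16.4) = 11.84 m.
1° of latitude spans πR/180 = 111125 m; at latitude φ, 1° of longitude spans that × cos φ = 69434.7 m, so Δλ = 11.84 / 69434.7 × 3600 = 0.614″.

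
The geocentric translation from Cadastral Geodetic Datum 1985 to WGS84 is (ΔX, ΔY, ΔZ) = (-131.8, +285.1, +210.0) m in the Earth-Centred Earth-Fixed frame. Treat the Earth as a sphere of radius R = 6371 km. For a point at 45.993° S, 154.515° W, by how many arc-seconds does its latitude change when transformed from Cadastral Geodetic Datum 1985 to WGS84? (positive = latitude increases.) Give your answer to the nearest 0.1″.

Δφ = 4.6″

sin φ = -0.719255, cos φ = 0.694746, sin λ = -0.430275, cos λ = -0.902698.
North component: ΔN = −sin φ cos λ·ΔX − sin φ sin λ·ΔY + cos φ·ΔZ = −(-0.719255)(-0.902698)(-131.8) − (-0.719255)(-0.430275)(285.1) + (0.694746)(210.0) = 143.24 m.
1° of latitude spans πR/180 = 111195 m, so Δφ = 143.24 / 111195 × 3600 = 4.637″.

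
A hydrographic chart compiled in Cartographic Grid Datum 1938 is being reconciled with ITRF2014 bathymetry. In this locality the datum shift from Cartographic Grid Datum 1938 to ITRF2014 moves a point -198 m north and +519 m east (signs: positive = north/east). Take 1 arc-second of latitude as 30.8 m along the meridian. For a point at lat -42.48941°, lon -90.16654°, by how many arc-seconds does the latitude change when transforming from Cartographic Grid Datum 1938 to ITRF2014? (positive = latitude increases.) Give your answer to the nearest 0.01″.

1″ of latitude = 30.80 m, so Δφ = -198.0 / 30.80 = -6.429″.

Δφ = -6.43″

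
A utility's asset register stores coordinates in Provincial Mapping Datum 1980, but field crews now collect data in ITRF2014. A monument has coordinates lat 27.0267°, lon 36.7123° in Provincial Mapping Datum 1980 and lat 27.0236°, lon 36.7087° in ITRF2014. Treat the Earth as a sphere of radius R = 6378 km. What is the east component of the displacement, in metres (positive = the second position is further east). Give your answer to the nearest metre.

ΔE = -357 m

Δφ = 27.0236° − 27.0267° = -0.0031°; Δλ = 36.7087° − 36.7123° = -0.0036°.
1° along a meridian = πR/180 = 111317 m.
ΔN = Δφ × 111317 = -345.1 m; ΔE = Δλ × 111317 × cos(27.0267°) = -0.0036 × 111317 × 0.890795 = -357.0 m.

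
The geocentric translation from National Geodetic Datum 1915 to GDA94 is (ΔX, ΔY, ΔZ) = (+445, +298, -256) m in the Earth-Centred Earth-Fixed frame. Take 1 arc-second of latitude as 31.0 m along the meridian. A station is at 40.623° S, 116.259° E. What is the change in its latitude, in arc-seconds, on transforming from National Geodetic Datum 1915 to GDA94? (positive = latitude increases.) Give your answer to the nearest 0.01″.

sin φ = -0.651079, cos φ = 0.759010, sin λ = 0.896803, cos λ = -0.442430.
North component: ΔN = −sin φ cos λ·ΔX − sin φ sin λ·ΔY + cos φ·ΔZ = −(-0.651079)(-0.442430)(445) − (-0.651079)(0.896803)(298) + (0.759010)(-256) = -148.49 m.
1° of latitude spans 3600 × 31.00 = 111600 m, so Δφ = -148.49 / 111600 × 3600 = -4.790″.

Δφ = -4.79″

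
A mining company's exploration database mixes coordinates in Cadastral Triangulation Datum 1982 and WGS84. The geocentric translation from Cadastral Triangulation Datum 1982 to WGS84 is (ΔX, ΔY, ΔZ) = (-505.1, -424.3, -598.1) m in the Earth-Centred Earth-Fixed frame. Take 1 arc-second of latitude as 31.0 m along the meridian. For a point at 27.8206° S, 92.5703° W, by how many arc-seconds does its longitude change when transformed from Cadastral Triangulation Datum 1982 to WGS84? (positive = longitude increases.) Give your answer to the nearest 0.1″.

Δλ = -17.7″

sin φ = -0.466705, cos φ = 0.884413, sin λ = -0.998994, cos λ = -0.044845.
East component: ΔE = −sin λ·ΔX + cos λ·ΔY = −(-0.998994)(-505.1) + (-0.044845)(-424.3) = -485.56 m.
1° of latitude spans 3600 × 31.00 = 111600 m; at latitude φ, 1° of longitude spans that × cos φ = 98700.5 m, so Δλ = -485.56 / 98700.5 × 3600 = -17.710″.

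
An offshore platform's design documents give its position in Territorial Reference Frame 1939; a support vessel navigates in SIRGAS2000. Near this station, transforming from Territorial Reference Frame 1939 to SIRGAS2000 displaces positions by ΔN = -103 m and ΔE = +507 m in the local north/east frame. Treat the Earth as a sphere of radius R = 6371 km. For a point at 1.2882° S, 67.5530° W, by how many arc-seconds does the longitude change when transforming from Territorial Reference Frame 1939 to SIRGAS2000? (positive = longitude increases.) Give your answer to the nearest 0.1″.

Δλ = 16.4″

At latitude -1.2882°, cos φ = 0.999747.
One radian of longitude at latitude φ spans R cos φ, so Δλ = ΔE / (R cos φ) = 507.0 / (6371000 × 0.999747) = 7.9599e-05 rad = 16.419″.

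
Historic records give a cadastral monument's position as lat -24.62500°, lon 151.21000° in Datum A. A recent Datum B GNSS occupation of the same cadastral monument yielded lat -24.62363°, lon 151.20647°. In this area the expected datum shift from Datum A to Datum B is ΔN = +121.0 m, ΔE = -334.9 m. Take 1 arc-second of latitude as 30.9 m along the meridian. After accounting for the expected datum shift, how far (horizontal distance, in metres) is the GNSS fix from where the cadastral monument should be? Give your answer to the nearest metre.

Observed coordinate differences: Δφ = +0.00137°, Δλ = -0.00353°.
Converting to metres (1° lat = 111240 m, cos φ = 0.909054): observed ΔN = 152.4 m, observed ΔE = -357.0 m.
Subtracting the expected shift leaves a residual of 152.4 − (121.0) = 31.4 m north and -357.0 − (-334.9) = -22.1 m east.
Residual distance = √(31.4² + (-22.1)²) = 38.4 m.

38 m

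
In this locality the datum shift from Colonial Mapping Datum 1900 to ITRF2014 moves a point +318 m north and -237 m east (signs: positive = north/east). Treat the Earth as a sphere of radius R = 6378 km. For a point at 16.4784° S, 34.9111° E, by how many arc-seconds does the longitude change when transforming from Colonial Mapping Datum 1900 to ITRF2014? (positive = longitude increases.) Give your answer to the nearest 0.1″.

At latitude -16.4784°, cos φ = 0.958927.
One radian of longitude at latitude φ spans R cos φ, so Δλ = ΔE / (R cos φ) = -237.0 / (6378000 × 0.958927) = -3.8751e-05 rad = -7.993″.

Δλ = -8.0″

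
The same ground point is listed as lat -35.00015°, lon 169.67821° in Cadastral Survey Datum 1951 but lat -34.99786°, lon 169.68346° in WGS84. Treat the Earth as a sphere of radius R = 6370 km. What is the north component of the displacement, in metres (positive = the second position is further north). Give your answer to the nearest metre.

ΔN = 255 m

Δφ = -34.99786° − -35.00015° = +0.00229°; Δλ = 169.68346° − 169.67821° = +0.00525°.
1° along a meridian = πR/180 = 111177 m.
ΔN = Δφ × 111177 = 254.6 m; ΔE = Δλ × 111177 × cos(-35.00015°) = +0.00525 × 111177 × 0.819151 = 478.1 m.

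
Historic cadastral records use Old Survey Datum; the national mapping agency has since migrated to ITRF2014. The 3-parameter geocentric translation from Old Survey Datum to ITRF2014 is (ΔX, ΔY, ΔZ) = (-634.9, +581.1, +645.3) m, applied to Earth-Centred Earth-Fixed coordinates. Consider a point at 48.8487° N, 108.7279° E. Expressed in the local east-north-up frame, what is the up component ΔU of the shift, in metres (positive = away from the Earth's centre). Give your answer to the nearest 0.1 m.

ΔU = 982.2 m

At φ = 48.8487°, λ = 108.7279°: sin φ = 0.752975, cos φ = 0.658050, sin λ = 0.947054, cos λ = -0.321074.
ΔU = cos φ cos λ·ΔX + cos φ sin λ·ΔY + sin φ·ΔZ = (0.658050)(-0.321074)(-634.9) + (0.658050)(0.947054)(581.1) + (0.752975)(645.3) = 982.18 m.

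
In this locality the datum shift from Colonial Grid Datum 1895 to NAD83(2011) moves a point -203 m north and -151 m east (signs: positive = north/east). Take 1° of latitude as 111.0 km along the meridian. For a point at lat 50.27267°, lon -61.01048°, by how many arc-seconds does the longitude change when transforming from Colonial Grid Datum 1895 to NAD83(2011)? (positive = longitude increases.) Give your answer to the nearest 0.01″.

At latitude 50.27267°, cos φ = 0.639135.
1° of longitude at this latitude = 111.0 × cos φ = 70.94 km, so Δλ = -151.0 / 70944.0 = -0.0021284° = -7.662″.

Δλ = -7.66″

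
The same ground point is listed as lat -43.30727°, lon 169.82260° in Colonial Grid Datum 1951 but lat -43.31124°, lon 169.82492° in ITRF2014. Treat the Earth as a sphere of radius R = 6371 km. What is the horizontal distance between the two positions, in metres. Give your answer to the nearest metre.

Δφ = -43.31124° − -43.30727° = -0.00397°; Δλ = 169.82492° − 169.82260° = +0.00232°.
1° along a meridian = πR/180 = 111195 m.
ΔN = Δφ × 111195 = -441.4 m; ΔE = Δλ × 111195 × cos(-43.30727°) = +0.00232 × 111195 × 0.727686 = 187.7 m.
Distance = √(ΔE² + ΔN²) = √(187.7² + (-441.4)²) = 479.7 m.

480 m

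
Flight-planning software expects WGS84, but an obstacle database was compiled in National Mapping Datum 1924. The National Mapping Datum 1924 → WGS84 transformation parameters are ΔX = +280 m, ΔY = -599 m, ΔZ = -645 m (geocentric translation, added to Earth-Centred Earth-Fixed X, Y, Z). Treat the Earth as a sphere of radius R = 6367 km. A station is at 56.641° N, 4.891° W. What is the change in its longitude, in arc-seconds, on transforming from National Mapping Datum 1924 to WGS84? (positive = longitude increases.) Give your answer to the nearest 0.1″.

sin φ = 0.835242, cos φ = 0.549883, sin λ = -0.085260, cos λ = 0.996359.
East component: ΔE = −sin λ·ΔX + cos λ·ΔY = −(-0.085260)(280) + (0.996359)(-599) = -572.95 m.
1° of latitude spans πR/180 = 111125 m; at latitude φ, 1° of longitude spans that × cos φ = 61105.8 m, so Δλ = -572.95 / 61105.8 × 3600 = -33.755″.

Δλ = -33.8″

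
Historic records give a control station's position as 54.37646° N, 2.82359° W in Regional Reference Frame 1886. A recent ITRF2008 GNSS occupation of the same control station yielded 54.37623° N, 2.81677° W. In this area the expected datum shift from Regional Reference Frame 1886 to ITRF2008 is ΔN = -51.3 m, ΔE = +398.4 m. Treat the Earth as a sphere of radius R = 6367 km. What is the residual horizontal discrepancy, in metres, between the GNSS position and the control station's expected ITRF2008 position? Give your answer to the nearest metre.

50 m

Observed coordinate differences: Δφ = -0.00023°, Δλ = +0.00682°.
Converting to metres (1° lat = 111125 m, cos φ = 0.582457): observed ΔN = -25.6 m, observed ΔE = 441.4 m.
Subtracting the expected shift leaves a residual of -25.6 − (-51.3) = 25.7 m north and 441.4 − (398.4) = 43.0 m east.
Residual distance = √(25.7² + 43.0²) = 50.1 m.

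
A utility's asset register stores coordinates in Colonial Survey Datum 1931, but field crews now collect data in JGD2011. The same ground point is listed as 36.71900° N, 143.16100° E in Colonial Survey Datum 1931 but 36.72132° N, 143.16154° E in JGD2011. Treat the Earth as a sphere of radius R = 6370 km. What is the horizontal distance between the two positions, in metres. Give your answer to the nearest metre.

262 m

Δφ = 36.72132° − 36.71900° = +0.00232°; Δλ = 143.16154° − 143.16100° = +0.00054°.
1° along a meridian = πR/180 = 111177 m.
ΔN = Δφ × 111177 = 257.9 m; ΔE = Δλ × 111177 × cos(36.71900°) = +0.00054 × 111177 × 0.801577 = 48.1 m.
Distance = √(ΔE² + ΔN²) = √(48.1² + 257.9²) = 262.4 m.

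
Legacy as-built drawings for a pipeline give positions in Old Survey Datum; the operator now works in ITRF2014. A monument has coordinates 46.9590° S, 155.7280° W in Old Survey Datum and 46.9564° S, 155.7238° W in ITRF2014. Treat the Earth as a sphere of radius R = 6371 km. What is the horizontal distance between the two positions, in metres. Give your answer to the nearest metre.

Δφ = -46.9564° − -46.9590° = +0.0026°; Δλ = -155.7238° − -155.7280° = +0.0042°.
1° along a meridian = πR/180 = 111195 m.
ΔN = Δφ × 111195 = 289.1 m; ΔE = Δλ × 111195 × cos(-46.9590°) = +0.0042 × 111195 × 0.682522 = 318.8 m.
Distance = √(ΔE² + ΔN²) = √(318.8² + 289.1²) = 430.3 m.

430 m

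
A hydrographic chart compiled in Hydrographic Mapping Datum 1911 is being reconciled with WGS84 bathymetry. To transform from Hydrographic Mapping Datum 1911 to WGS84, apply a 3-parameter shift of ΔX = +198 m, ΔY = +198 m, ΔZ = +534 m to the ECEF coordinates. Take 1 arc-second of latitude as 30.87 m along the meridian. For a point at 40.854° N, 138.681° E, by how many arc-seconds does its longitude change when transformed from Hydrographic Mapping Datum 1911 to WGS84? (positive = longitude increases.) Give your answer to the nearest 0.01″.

sin φ = 0.654134, cos φ = 0.756379, sin λ = 0.660251, cos λ = -0.751045.
East component: ΔE = −sin λ·ΔX + cos λ·ΔY = −(0.660251)(198) + (-0.751045)(198) = -279.44 m.
1° of latitude spans 3600 × 30.87 = 111132 m; at latitude φ, 1° of longitude spans that × cos φ = 84057.9 m, so Δλ = -279.44 / 84057.9 × 3600 = -11.968″.

Δλ = -11.97″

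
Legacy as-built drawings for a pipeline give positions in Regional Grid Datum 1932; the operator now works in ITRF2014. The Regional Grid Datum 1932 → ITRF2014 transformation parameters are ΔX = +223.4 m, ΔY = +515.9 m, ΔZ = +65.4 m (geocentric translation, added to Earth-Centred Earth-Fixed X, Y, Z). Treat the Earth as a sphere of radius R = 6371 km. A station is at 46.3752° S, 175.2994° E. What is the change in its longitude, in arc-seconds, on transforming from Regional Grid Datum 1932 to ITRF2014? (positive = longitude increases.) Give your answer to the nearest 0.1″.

Δλ = -25.0″

sin φ = -0.723873, cos φ = 0.689933, sin λ = 0.081949, cos λ = -0.996637.
East component: ΔE = −sin λ·ΔX + cos λ·ΔY = −(0.081949)(223.4) + (-0.996637)(515.9) = -532.47 m.
1° of latitude spans πR/180 = 111195 m; at latitude φ, 1° of longitude spans that × cos φ = 76717.0 m, so Δλ = -532.47 / 76717.0 × 3600 = -24.987″.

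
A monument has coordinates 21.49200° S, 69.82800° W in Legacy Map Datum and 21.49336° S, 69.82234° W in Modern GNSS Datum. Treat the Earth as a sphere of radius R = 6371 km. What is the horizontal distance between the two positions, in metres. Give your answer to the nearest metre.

Δφ = -21.49336° − -21.49200° = -0.00136°; Δλ = -69.82234° − -69.82800° = +0.00566°.
1° along a meridian = πR/180 = 111195 m.
ΔN = Δφ × 111195 = -151.2 m; ΔE = Δλ × 111195 × cos(-21.49200°) = +0.00566 × 111195 × 0.930469 = 585.6 m.
Distance = √(ΔE² + ΔN²) = √(585.6² + (-151.2)²) = 604.8 m.

605 m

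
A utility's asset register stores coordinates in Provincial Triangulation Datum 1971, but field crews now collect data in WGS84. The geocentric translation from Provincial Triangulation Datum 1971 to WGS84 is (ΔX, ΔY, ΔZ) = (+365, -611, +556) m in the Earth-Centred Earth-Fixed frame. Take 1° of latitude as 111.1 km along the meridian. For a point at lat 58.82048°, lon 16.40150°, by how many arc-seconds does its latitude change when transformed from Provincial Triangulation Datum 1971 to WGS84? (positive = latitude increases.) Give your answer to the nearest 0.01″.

Δφ = 4.40″

sin φ = 0.855549, cos φ = 0.517721, sin λ = 0.282367, cos λ = 0.959307.
North component: ΔN = −sin φ cos λ·ΔX − sin φ sin λ·ΔY + cos φ·ΔZ = −(0.855549)(0.959307)(365) − (0.855549)(0.282367)(-611) + (0.517721)(556) = 135.89 m.
1° of latitude spans 111100 m, so Δφ = 135.89 / 111100 × 3600 = 4.403″.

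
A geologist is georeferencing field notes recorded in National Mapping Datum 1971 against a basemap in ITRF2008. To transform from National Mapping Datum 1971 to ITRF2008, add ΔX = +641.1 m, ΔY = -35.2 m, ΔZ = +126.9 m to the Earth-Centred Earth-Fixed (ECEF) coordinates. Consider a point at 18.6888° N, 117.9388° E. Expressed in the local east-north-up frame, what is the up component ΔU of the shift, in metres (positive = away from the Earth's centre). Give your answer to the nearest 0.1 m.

ΔU = -273.3 m

The local up (radial) axis is (cos φ cos λ, cos φ sin λ, sin φ), giving ΔU = -284.536 − 29.458 + 40.662 = -273.33 m.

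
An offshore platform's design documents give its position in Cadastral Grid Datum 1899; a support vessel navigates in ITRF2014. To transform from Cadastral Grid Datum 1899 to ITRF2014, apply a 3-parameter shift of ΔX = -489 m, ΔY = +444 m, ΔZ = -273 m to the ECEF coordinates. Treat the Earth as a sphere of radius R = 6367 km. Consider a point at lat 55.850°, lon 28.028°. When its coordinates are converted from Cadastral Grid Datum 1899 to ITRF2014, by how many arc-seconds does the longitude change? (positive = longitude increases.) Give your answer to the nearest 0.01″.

Δλ = 35.88″

sin φ = 0.827571, cos φ = 0.561361, sin λ = 0.469903, cos λ = 0.882718.
East component: ΔE = −sin λ·ΔX + cos λ·ΔY = −(0.469903)(-489) + (0.882718)(444) = 621.71 m.
1° of latitude spans πR/180 = 111125 m; at latitude φ, 1° of longitude spans that × cos φ = 62381.3 m, so Δλ = 621.71 / 62381.3 × 3600 = 35.879″.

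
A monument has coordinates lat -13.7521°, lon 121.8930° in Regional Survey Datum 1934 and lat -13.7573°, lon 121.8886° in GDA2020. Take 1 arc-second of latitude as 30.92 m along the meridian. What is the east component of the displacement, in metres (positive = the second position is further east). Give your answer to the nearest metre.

ΔE = -476 m

Δφ = -13.7573° − -13.7521° = -0.0052°; Δλ = 121.8886° − 121.8930° = -0.0044°.
1° of latitude = 3600 × 30.92 = 111312 m.
ΔN = Δφ × 111312 = -578.8 m; ΔE = Δλ × 111312 × cos(-13.7521°) = -0.0044 × 111312 × 0.971333 = -475.7 m.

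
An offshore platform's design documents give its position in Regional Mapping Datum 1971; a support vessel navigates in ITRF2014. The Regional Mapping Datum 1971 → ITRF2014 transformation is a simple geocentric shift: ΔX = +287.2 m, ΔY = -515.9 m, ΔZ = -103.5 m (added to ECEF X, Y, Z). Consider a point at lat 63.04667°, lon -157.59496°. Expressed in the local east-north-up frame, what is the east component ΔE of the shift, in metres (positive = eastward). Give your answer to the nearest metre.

ΔE = 586 m

The local east axis at (φ, λ) is (−sin λ, cos λ, 0), so ΔE = −sin(-157.59496°)·287.2 + cos(-157.59496°)·(-515.9) = 586.42 m.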